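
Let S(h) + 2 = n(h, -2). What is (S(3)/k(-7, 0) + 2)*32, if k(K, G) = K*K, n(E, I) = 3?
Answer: 3168/49 ≈ 64.653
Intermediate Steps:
k(K, G) = K**2
S(h) = 1 (S(h) = -2 + 3 = 1)
(S(3)/k(-7, 0) + 2)*32 = (1/(-7)**2 + 2)*32 = (1/49 + 2)*32 = (99/49)*32 = 3168/49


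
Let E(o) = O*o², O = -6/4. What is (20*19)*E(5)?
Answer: -14250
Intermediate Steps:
O = -3/2 (O = -6*¼ = -3/2 ≈ -1.5000)
E(o) = -3*o²/2
(20*19)*E(5) = (20*19)*(-3/2*5²) = 380*(-3/2*25) = 380*(-75/2) = -14250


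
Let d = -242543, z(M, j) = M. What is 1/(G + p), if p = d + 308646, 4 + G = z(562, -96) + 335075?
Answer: 1/401736 ≈ 2.4892e-6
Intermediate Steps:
G = 335633 (G = -4 + (562 + 335075) = -4 + 335637 = 335633)
p = 66103 (p = -242543 + 308646 = 66103)
1/(G + p) = 1/(335633 + 66103) = 1/401736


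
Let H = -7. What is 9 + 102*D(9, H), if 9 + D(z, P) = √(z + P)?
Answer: -909 + 102*√2 ≈ -764.75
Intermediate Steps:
D(z, P) = -9 + √(P + z) (D(z, P) = -9 + √(z + P) = -9 + √(P + z))
9 + 102*D(9, H) = 9 + 102*(-9 + √(-7 + 9)) = 9 + 102*(-9 + √2) = 9 + (-918 + 102*√2) = -909 + 102*√2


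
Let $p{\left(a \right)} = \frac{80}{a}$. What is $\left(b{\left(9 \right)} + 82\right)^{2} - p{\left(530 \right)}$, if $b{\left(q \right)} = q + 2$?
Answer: $\frac{458389}{53} \approx 8648.8$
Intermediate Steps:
$b{\left(q \right)} = 2 + q$
$\left(b{\left(9 \right)} + 82\right)^{2} - p{\left(530 \right)} = \left(\left(2 + 9\right) + 82\right)^{2} - \frac{80}{530} = \left(11 + 82\right)^{2} - 80 \cdot \frac{1}{530} = 93^{2} - \frac{8}{53} = 8649 - \frac{8}{53} = \frac{458389}{53}$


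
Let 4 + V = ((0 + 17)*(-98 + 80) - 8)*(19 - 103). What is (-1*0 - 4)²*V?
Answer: 421952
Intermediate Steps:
V = 26372 (V = -4 + ((0 + 17)*(-98 + 80) - 8)*(19 - 103) = -4 + (17*(-18) - 8)*(-84) = -4 + (-306 - 8)*(-84) = -4 - 314*(-84) = -4 + 26376 = 26372)
(-1*0 - 4)²*V = (-1*0 - 4)²*26372 = (0 - 4)²*26372 = (-4)²*26372 = 16*26372 = 421952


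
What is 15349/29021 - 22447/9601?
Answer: -504068638/278630621 ≈ -1.8091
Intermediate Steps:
15349/29021 - 22447/9601 = -504068638/278630621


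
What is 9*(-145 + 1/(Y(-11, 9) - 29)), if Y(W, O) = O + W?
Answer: -40464/31 ≈ -1305.3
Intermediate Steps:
9*(-145 + 1/(Y(-11, 9) - 29)) = 9*(-145 + 1/((9 - 11) - 29)) = 9*(-145 + 1/(-2 - 29)) = 9*(-145 + 1/(-31)) = 9*(-145 - 1/31) = 9*(-4496/31) = -40464/31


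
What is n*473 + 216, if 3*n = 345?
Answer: 54611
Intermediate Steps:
n = 115 (n = (⅓)*345 = 115)
n*473 + 216 = 115*473 + 216 = 54395 + 216 = 54611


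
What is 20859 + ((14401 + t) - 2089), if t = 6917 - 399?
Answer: 39689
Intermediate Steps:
t = 6518
20859 + ((14401 + t) - 2089) = 20859 + ((14401 + 6518) - 2089) = 20859 + (20919 - 2089) = 20859 + 18830 = 39689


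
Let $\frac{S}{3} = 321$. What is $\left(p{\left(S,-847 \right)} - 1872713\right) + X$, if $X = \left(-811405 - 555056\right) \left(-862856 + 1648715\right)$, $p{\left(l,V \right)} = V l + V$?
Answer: $-1073848364220$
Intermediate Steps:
$S = 963$ ($S = 3 \cdot 321 = 963$)
$p{\left(l,V \right)} = V + V l$
$X = -1073845674999$ ($X = \left(-1366461\right) 785859 = -1073845674999$)
$\left(p{\left(S,-847 \right)} - 1872713\right) + X = \left(- 847 \left(1 + 963\right) - 1872713\right) - 1073845674999 = \left(\left(-847\right) 964 - 1872713\right) - 1073845674999 = \left(-816508 - 1872713\right) - 1073845674999 = -2689221 - 1073845674999 = -1073848364220$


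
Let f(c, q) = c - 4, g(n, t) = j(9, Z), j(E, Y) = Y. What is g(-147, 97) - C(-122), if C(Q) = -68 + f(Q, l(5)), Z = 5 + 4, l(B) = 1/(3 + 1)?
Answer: 203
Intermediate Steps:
l(B) = ¼ (l(B) = 1/4 = ¼)
Z = 9
g(n, t) = 9
f(c, q) = -4 + c
C(Q) = -72 + Q (C(Q) = -68 + (-4 + Q) = -72 + Q)
g(-147, 97) - C(-122) = 9 - (-72 - 122) = 9 - 1*(-194) = 9 + 194 = 203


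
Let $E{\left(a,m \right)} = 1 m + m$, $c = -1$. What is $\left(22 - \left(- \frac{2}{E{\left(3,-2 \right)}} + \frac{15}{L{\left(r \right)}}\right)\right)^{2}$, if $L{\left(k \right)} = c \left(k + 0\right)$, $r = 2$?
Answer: $841$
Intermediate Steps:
$E{\left(a,m \right)} = 2 m$ ($E{\left(a,m \right)} = m + m = 2 m$)
$L{\left(k \right)} = - k$ ($L{\left(k \right)} = - (k + 0) = - k$)
$\left(22 - \left(- \frac{2}{E{\left(3,-2 \right)}} + \frac{15}{L{\left(r \right)}}\right)\right)^{2} = \left(22 + \left(\frac{2}{2 \left(-2\right)} - \frac{15}{\left(-1\right) 2}\right)\right)^{2} = \left(22 + \left(\frac{2}{-4} - \frac{15}{-2}\right)\right)^{2} = \left(22 + \left(2 \left(- \frac{1}{4}\right) - - \frac{15}{2}\right)\right)^{2} = \left(22 + \left(- \frac{1}{2} + \frac{15}{2}\right)\right)^{2} = \left(22 + 7\right)^{2} = 29^{2} = 841$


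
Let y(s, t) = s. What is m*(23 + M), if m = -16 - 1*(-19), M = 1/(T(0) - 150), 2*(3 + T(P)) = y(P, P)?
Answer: 3518/51 ≈ 68.980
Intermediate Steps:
T(P) = -3 + P/2
M = -1/153 (M = 1/((-3 + (½)*0) - 150) = 1/((-3 + 0) - 150) = 1/(-3 - 150) = 1/(-153) = -1/153 ≈ -0.0065359)
m = 3 (m = -16 + 19 = 3)
m*(23 + M) = 3*(23 - 1/153) = 3*(3518/153) = 3518/51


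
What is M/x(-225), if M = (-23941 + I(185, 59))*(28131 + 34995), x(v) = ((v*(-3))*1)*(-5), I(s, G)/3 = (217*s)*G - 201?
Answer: -16555660898/125 ≈ -1.3245e+8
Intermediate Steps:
I(s, G) = -603 + 651*G*s (I(s, G) = 3*((217*s)*G - 201) = 3*(217*G*s - 201) = 3*(-201 + 217*G*s) = -603 + 651*G*s)
x(v) = 15*v (x(v) = (-3*v*1)*(-5) = -3*v*(-5) = 15*v)
M = 447002844246 (M = (-23941 + (-603 + 651*59*185))*(28131 + 34995) = (-23941 + (-603 + 7105665))*63126 = (-23941 + 7105062)*63126 = 7081121*63126 = 447002844246)
M/x(-225) = 447002844246/((15*(-225))) = 447002844246/(-3375) = 447002844246*(-1/3375) = -16555660898/125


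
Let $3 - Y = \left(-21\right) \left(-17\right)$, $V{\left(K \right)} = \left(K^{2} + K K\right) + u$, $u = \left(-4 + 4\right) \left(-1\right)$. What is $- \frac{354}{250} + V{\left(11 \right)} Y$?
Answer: $- \frac{10708677}{125} \approx -85669.0$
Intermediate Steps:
$u = 0$ ($u = 0 \left(-1\right) = 0$)
$V{\left(K \right)} = 2 K^{2}$ ($V{\left(K \right)} = \left(K^{2} + K K\right) + 0 = \left(K^{2} + K^{2}\right) + 0 = 2 K^{2} + 0 = 2 K^{2}$)
$Y = -354$ ($Y = 3 - \left(-21\right) \left(-17\right) = 3 - 357 = -354$)
$- \frac{354}{250} + V{\left(11 \right)} Y = - \frac{354}{250} + 2 \cdot 11^{2} \left(-354\right) = \left(-354\right) \frac{1}{250} + 2 \cdot 121 \left(-354\right) = - \frac{177}{125} + 242 \left(-354\right) = - \frac{177}{125} - 85668 = - \frac{10708677}{125}$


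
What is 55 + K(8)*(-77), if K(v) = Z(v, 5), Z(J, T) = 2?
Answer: -99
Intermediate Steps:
K(v) = 2
55 + K(8)*(-77) = 55 + 2*(-77) = 55 - 154 = -99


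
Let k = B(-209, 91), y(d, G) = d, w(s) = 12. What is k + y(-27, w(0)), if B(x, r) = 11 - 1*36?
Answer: -52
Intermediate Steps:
B(x, r) = -25 (B(x, r) = 11 - 36 = -25)
k = -25
k + y(-27, w(0)) = -25 - 27 = -52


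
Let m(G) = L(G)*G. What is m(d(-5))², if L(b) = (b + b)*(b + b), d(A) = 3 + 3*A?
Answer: 47775744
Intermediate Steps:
L(b) = 4*b² (L(b) = (2*b)*(2*b) = 4*b²)
m(G) = 4*G³ (m(G) = (4*G²)*G = 4*G³)
m(d(-5))² = (4*(3 + 3*(-5))³)² = (4*(3 - 15)³)² = (4*(-12)³)² = (4*(-1728))² = (-6912)² = 47775744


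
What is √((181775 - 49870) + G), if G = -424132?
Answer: I*√292227 ≈ 540.58*I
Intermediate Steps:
√((181775 - 49870) + G) = √((181775 - 49870) - 424132) = √(131905 - 424132) = √(-292227) = I*√292227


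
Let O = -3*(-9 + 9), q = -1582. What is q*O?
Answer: 0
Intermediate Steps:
O = 0 (O = -3*0 = 0)
q*O = -1582*0 = 0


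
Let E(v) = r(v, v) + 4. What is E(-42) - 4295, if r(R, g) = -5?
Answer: -4296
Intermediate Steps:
E(v) = -1 (E(v) = -5 + 4 = -1)
E(-42) - 4295 = -1 - 4295 = -4296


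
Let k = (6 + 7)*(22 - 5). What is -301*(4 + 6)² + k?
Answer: -29879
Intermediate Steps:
k = 221 (k = 13*17 = 221)
-301*(4 + 6)² + k = -301*(4 + 6)² + 221 = -301*10² + 221 = -301*100 + 221 = -43*700 + 221 = -30100 + 221 = -29879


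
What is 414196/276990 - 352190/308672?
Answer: 1082057129/3053537760 ≈ 0.35436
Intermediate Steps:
414196/276990 - 352190/308672 = 414196*(1/276990) - 352190*1/308672 = 207098/138495 - 176095/154336 = 1082057129/3053537760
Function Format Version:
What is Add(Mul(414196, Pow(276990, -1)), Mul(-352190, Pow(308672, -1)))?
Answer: Rational(1082057129, 3053537760) ≈ 0.35436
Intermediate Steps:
Add(Mul(414196, Pow(276990, -1)), Mul(-352190, Pow(308672, -1))) = Add(Mul(414196, Rational(1, 276990)), Mul(-352190, Rational(1, 308672))) = Add(Rational(207098, 138495), Rational(-176095, 154336)) = Rational(1082057129, 3053537760)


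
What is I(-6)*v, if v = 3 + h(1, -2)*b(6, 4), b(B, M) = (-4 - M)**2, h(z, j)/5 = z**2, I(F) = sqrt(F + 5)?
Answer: 323*I ≈ 323.0*I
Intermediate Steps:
I(F) = sqrt(5 + F)
h(z, j) = 5*z**2
v = 323 (v = 3 + (5*1**2)*(4 + 4)**2 = 3 + (5*1)*8**2 = 3 + 5*64 = 3 + 320 = 323)
I(-6)*v = sqrt(5 - 6)*323 = sqrt(-1)*323 = I*323 = 323*I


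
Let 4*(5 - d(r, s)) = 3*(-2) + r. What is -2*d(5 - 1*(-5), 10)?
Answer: -8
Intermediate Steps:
d(r, s) = 13/2 - r/4 (d(r, s) = 5 - (3*(-2) + r)/4 = 5 - (-6 + r)/4 = 5 + (3/2 - r/4) = 13/2 - r/4)
-2*d(5 - 1*(-5), 10) = -2*(13/2 - (5 - 1*(-5))/4) = -2*(13/2 - (5 + 5)/4) = -2*(13/2 - ¼*10) = -2*(13/2 - 5/2) = -2*4 = -8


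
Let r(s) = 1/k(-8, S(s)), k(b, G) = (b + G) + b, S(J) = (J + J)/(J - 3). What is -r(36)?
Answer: 11/152 ≈ 0.072368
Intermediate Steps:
S(J) = 2*J/(-3 + J) (S(J) = (2*J)/(-3 + J) = 2*J/(-3 + J))
k(b, G) = G + 2*b (k(b, G) = (G + b) + b = G + 2*b)
r(s) = 1/(-16 + 2*s/(-3 + s)) (r(s) = 1/(2*s/(-3 + s) + 2*(-8)) = 1/(2*s/(-3 + s) - 16) = 1/(-16 + 2*s/(-3 + s)))
-r(36) = -(-3 + 36)/(2*(24 - 7*36)) = -33/(2*(24 - 252)) = -33/(2*(-228)) = -(-1)*33/(2*228) = -1*(-11/152) = 11/152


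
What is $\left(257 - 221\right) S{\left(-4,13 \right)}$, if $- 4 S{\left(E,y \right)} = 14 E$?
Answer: $504$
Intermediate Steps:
$S{\left(E,y \right)} = - \frac{7 E}{2}$ ($S{\left(E,y \right)} = - \frac{14 E}{4} = - \frac{7 E}{2}$)
$\left(257 - 221\right) S{\left(-4,13 \right)} = \left(257 - 221\right) \left(\left(- \frac{7}{2}\right) \left(-4\right)\right) = 36 \cdot 14 = 504$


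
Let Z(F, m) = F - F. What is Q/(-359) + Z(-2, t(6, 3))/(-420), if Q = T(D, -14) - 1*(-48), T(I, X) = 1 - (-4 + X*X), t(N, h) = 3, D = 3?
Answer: 143/359 ≈ 0.39833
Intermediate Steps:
Z(F, m) = 0
T(I, X) = 5 - X**2 (T(I, X) = 1 - (-4 + X**2) = 1 + (4 - X**2) = 5 - X**2)
Q = -143 (Q = (5 - 1*(-14)**2) - 1*(-48) = (5 - 1*196) + 48 = (5 - 196) + 48 = -191 + 48 = -143)
Q/(-359) + Z(-2, t(6, 3))/(-420) = -143/(-359) + 0/(-420) = -143*(-1/359) + 0*(-1/420) = 143/359 + 0 = 143/359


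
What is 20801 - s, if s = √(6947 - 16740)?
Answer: 20801 - I*√9793 ≈ 20801.0 - 98.96*I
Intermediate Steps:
s = I*√9793 (s = √(-9793) = I*√9793 ≈ 98.96*I)
20801 - s = 20801 - I*√9793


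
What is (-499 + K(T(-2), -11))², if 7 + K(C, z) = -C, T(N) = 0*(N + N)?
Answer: 256036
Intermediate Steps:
T(N) = 0 (T(N) = 0*(2*N) = 0)
K(C, z) = -7 - C
(-499 + K(T(-2), -11))² = (-499 + (-7 - 1*0))² = (-499 + (-7 + 0))² = (-499 - 7)² = (-506)² = 256036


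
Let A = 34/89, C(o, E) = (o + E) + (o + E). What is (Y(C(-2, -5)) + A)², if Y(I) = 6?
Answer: 322624/7921 ≈ 40.730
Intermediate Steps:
C(o, E) = 2*E + 2*o (C(o, E) = (E + o) + (E + o) = 2*E + 2*o)
A = 34/89 (A = 34*(1/89) = 34/89 ≈ 0.38202)
(Y(C(-2, -5)) + A)² = (6 + 34/89)² = (568/89)² = 322624/7921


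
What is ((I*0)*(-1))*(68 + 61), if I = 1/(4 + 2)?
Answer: 0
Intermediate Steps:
I = ⅙ (I = 1/6 = ⅙ ≈ 0.16667)
((I*0)*(-1))*(68 + 61) = (((⅙)*0)*(-1))*(68 + 61) = (0*(-1))*129 = 0*129 = 0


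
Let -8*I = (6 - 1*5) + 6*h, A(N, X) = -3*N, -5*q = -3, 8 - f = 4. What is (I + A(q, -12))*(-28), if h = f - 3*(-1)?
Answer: 2009/10 ≈ 200.90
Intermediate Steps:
f = 4 (f = 8 - 1*4 = 8 - 4 = 4)
q = 3/5 (q = -1/5*(-3) = 3/5 ≈ 0.60000)
h = 7 (h = 4 - 3*(-1) = 4 + 3 = 7)
I = -43/8 (I = -((6 - 1*5) + 6*7)/8 = -((6 - 5) + 42)/8 = -(1 + 42)/8 = -1/8*43 = -43/8 ≈ -5.3750)
(I + A(q, -12))*(-28) = (-43/8 - 3*3/5)*(-28) = (-43/8 - 9/5)*(-28) = -287/40*(-28) = 2009/10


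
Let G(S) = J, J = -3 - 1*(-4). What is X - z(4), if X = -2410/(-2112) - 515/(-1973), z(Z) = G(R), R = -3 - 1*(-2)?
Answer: 837817/2083488 ≈ 0.40212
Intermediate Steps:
R = -1 (R = -3 + 2 = -1)
J = 1 (J = -3 + 4 = 1)
G(S) = 1
z(Z) = 1
X = 2921305/2083488 (X = -2410*(-1/2112) - 515*(-1/1973) = 1205/1056 + 515/1973 = 2921305/2083488 ≈ 1.4021)
X - z(4) = 2921305/2083488 - 1*1 = 2921305/2083488 - 1 = 837817/2083488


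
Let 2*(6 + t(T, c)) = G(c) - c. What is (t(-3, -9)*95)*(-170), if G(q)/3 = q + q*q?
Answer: -1719975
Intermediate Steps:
G(q) = 3*q + 3*q² (G(q) = 3*(q + q*q) = 3*(q + q²) = 3*q + 3*q²)
t(T, c) = -6 - c/2 + 3*c*(1 + c)/2 (t(T, c) = -6 + (3*c*(1 + c) - c)/2 = -6 + (-c + 3*c*(1 + c))/2 = -6 + (-c/2 + 3*c*(1 + c)/2) = -6 - c/2 + 3*c*(1 + c)/2)
(t(-3, -9)*95)*(-170) = ((-6 - 9 + (3/2)*(-9)²)*95)*(-170) = ((-6 - 9 + (3/2)*81)*95)*(-170) = ((-6 - 9 + 243/2)*95)*(-170) = ((213/2)*95)*(-170) = (20235/2)*(-170) = -1719975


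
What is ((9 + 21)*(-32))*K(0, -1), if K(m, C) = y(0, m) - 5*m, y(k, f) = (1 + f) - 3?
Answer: 1920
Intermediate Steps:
y(k, f) = -2 + f
K(m, C) = -2 - 4*m (K(m, C) = (-2 + m) - 5*m = -2 - 4*m)
((9 + 21)*(-32))*K(0, -1) = ((9 + 21)*(-32))*(-2 - 4*0) = (30*(-32))*(-2 + 0) = -960*(-2) = 1920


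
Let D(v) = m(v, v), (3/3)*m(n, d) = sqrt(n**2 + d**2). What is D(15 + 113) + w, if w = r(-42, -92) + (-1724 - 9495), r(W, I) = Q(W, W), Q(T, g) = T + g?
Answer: -11303 + 128*sqrt(2) ≈ -11122.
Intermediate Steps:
r(W, I) = 2*W (r(W, I) = W + W = 2*W)
m(n, d) = sqrt(d**2 + n**2) (m(n, d) = sqrt(n**2 + d**2) = sqrt(d**2 + n**2))
D(v) = sqrt(2)*sqrt(v**2) (D(v) = sqrt(v**2 + v**2) = sqrt(2*v**2) = sqrt(2)*sqrt(v**2))
w = -11303 (w = 2*(-42) + (-1724 - 9495) = -84 - 11219 = -11303)
D(15 + 113) + w = sqrt(2)*sqrt((15 + 113)**2) - 11303 = sqrt(2)*sqrt(128**2) - 11303 = sqrt(2)*sqrt(16384) - 11303 = sqrt(2)*128 - 11303 = 128*sqrt(2) - 11303 = -11303 + 128*sqrt(2)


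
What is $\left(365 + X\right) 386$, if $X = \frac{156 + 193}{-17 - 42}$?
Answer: $\frac{8177796}{59} \approx 1.3861 \cdot 10^{5}$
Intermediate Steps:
$X = - \frac{349}{59}$ ($X = \frac{349}{-59} = 349 \left(- \frac{1}{59}\right) = - \frac{349}{59} \approx -5.9153$)
$\left(365 + X\right) 386 = \left(365 - \frac{349}{59}\right) 386 = \frac{21186}{59} \cdot 386 = \frac{8177796}{59}$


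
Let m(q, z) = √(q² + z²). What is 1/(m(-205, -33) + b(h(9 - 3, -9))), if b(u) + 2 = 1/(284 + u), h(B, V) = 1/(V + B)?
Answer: 1445849/31220315313 + 724201*√43114/31220315313 ≈ 0.0048628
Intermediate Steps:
h(B, V) = 1/(B + V)
b(u) = -2 + 1/(284 + u)
1/(m(-205, -33) + b(h(9 - 3, -9))) = 1/(√((-205)² + (-33)²) + (-567 - 2/((9 - 3) - 9))/(284 + 1/((9 - 3) - 9))) = 1/(√(42025 + 1089) + (-567 - 2/(6 - 9))/(284 + 1/(6 - 9))) = 1/(√43114 + (-567 - 2/(-3))/(284 + 1/(-3))) = 1/(√43114 + (-567 - 2*(-⅓))/(284 - ⅓)) = 1/(√43114 + (-567 + ⅔)/(851/3)) = 1/(√43114 + (3/851)*(-1699/3)) = 1/(√43114 - 1699/851) = 1/(-1699/851 + √43114)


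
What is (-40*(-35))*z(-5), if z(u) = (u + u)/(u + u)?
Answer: 1400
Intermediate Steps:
z(u) = 1 (z(u) = (2*u)/((2*u)) = (2*u)*(1/(2*u)) = 1)
(-40*(-35))*z(-5) = -40*(-35)*1 = 1400*1 = 1400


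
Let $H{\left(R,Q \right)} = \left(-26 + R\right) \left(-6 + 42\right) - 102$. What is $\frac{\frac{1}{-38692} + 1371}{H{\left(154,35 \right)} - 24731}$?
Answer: $- \frac{53046731}{782545700} \approx -0.067787$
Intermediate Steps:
$H{\left(R,Q \right)} = -1038 + 36 R$ ($H{\left(R,Q \right)} = \left(-26 + R\right) 36 - 102 = \left(-936 + 36 R\right) - 102 = -1038 + 36 R$)
$\frac{\frac{1}{-38692} + 1371}{H{\left(154,35 \right)} - 24731} = \frac{\frac{1}{-38692} + 1371}{\left(-1038 + 36 \cdot 154\right) - 24731} = \frac{- \frac{1}{38692} + 1371}{\left(-1038 + 5544\right) - 24731} = \frac{53046731}{38692 \left(4506 - 24731\right)} = \frac{53046731}{38692 \left(-20225\right)} = \frac{53046731}{38692} \left(- \frac{1}{20225}\right) = - \frac{53046731}{782545700}$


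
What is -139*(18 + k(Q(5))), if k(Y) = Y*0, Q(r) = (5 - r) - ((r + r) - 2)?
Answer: -2502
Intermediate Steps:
Q(r) = 7 - 3*r (Q(r) = (5 - r) - (2*r - 2) = (5 - r) - (-2 + 2*r) = (5 - r) + (2 - 2*r) = 7 - 3*r)
k(Y) = 0
-139*(18 + k(Q(5))) = -139*(18 + 0) = -139*18 = -2502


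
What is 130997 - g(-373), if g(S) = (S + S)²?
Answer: -425519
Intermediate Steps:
g(S) = 4*S² (g(S) = (2*S)² = 4*S²)
130997 - g(-373) = 130997 - 4*(-373)² = 130997 - 4*139129 = 130997 - 1*556516 = 130997 - 556516 = -425519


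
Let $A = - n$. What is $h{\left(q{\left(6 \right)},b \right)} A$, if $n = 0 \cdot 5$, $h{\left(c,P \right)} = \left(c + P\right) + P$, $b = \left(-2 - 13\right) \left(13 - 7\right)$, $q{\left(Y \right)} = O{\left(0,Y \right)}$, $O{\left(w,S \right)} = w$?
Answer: $0$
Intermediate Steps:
$q{\left(Y \right)} = 0$
$b = -90$ ($b = \left(-15\right) 6 = -90$)
$h{\left(c,P \right)} = c + 2 P$ ($h{\left(c,P \right)} = \left(P + c\right) + P = c + 2 P$)
$n = 0$
$A = 0$ ($A = \left(-1\right) 0 = 0$)
$h{\left(q{\left(6 \right)},b \right)} A = \left(0 + 2 \left(-90\right)\right) 0 = \left(0 - 180\right) 0 = \left(-180\right) 0 = 0$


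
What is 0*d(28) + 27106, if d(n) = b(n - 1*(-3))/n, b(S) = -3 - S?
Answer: 27106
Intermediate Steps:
d(n) = (-6 - n)/n (d(n) = (-3 - (n - 1*(-3)))/n = (-3 - (n + 3))/n = (-3 - (3 + n))/n = (-3 + (-3 - n))/n = (-6 - n)/n)
0*d(28) + 27106 = 0*((-6 - 1*28)/28) + 27106 = 0*((-6 - 28)/28) + 27106 = 0*((1/28)*(-34)) + 27106 = 0*(-17/14) + 27106 = 0 + 27106 = 27106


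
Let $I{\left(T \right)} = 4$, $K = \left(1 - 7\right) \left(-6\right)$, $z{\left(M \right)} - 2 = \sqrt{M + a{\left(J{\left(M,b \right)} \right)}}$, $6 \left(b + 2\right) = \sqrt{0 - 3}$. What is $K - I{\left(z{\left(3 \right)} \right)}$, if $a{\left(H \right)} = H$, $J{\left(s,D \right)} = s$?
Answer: $32$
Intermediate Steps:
$b = -2 + \frac{i \sqrt{3}}{6}$ ($b = -2 + \frac{\sqrt{0 - 3}}{6} = -2 + \frac{\sqrt{-3}}{6} = -2 + \frac{i \sqrt{3}}{6} \approx -2.0 + 0.28868 i$)
$z{\left(M \right)} = 2 + \sqrt{2} \sqrt{M}$ ($z{\left(M \right)} = 2 + \sqrt{M + M} = 2 + \sqrt{2 M} = 2 + \sqrt{2} \sqrt{M}$)
$K = 36$ ($K = \left(-6\right) \left(-6\right) = 36$)
$K - I{\left(z{\left(3 \right)} \right)} = 36 - 4 = 32$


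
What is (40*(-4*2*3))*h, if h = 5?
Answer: -4800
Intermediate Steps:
(40*(-4*2*3))*h = (40*(-4*2*3))*5 = (40*(-8*3))*5 = (40*(-24))*5 = -960*5 = -4800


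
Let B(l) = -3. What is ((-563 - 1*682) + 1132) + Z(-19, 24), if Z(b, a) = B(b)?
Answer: -116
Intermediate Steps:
Z(b, a) = -3
((-563 - 1*682) + 1132) + Z(-19, 24) = ((-563 - 1*682) + 1132) - 3 = ((-563 - 682) + 1132) - 3 = (-1245 + 1132) - 3 = -113 - 3 = -116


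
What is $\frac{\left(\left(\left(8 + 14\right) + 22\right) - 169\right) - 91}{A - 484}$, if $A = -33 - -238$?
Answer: $\frac{24}{31} \approx 0.77419$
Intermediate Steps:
$A = 205$ ($A = -33 + 238 = 205$)
$\frac{\left(\left(\left(8 + 14\right) + 22\right) - 169\right) - 91}{A - 484} = \frac{\left(\left(\left(8 + 14\right) + 22\right) - 169\right) - 91}{205 - 484} = \frac{\left(\left(22 + 22\right) - 169\right) - 91}{-279} = \left(\left(44 - 169\right) - 91\right) \left(- \frac{1}{279}\right) = \left(-125 - 91\right) \left(- \frac{1}{279}\right) = \left(-216\right) \left(- \frac{1}{279}\right) = \frac{24}{31}$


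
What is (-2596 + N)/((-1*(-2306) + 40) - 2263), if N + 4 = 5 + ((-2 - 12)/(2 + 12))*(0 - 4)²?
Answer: -2611/83 ≈ -31.458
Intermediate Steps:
N = -15 (N = -4 + (5 + ((-2 - 12)/(2 + 12))*(0 - 4)²) = -4 + (5 - 14/14*(-4)²) = -4 + (5 - 14*1/14*16) = -4 + (5 - 1*16) = -4 + (5 - 16) = -4 - 11 = -15)
(-2596 + N)/((-1*(-2306) + 40) - 2263) = (-2596 - 15)/((-1*(-2306) + 40) - 2263) = -2611/((2306 + 40) - 2263) = -2611/(2346 - 2263) = -2611/83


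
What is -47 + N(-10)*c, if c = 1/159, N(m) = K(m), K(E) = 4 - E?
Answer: -7459/159 ≈ -46.912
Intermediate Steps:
N(m) = 4 - m
c = 1/159 ≈ 0.0062893
-47 + N(-10)*c = -47 + (4 - 1*(-10))*(1/159) = -47 + (4 + 10)*(1/159) = -47 + 14*(1/159) = -47 + 14/159 = -7459/159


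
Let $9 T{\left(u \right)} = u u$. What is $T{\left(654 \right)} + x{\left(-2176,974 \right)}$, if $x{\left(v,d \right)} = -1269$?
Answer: $46255$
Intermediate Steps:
$T{\left(u \right)} = \frac{u^{2}}{9}$ ($T{\left(u \right)} = \frac{u u}{9} = \frac{u^{2}}{9}$)
$T{\left(654 \right)} + x{\left(-2176,974 \right)} = \frac{654^{2}}{9} - 1269 = \frac{1}{9} \cdot 427716 - 1269 = 47524 - 1269 = 46255$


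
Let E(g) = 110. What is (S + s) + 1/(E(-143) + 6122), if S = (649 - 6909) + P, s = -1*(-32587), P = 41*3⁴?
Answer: 184766337/6232 ≈ 29648.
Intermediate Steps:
P = 3321 (P = 41*81 = 3321)
s = 32587
S = -2939 (S = (649 - 6909) + 3321 = -6260 + 3321 = -2939)
(S + s) + 1/(E(-143) + 6122) = (-2939 + 32587) + 1/(110 + 6122) = 29648 + 1/6232 = 184766337/6232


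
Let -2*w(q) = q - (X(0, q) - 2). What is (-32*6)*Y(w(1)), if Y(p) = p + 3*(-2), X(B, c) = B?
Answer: 1440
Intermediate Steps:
w(q) = -1 - q/2 (w(q) = -(q - (0 - 2))/2 = -(q - 1*(-2))/2 = -(q + 2)/2 = -(2 + q)/2 = -1 - q/2)
Y(p) = -6 + p (Y(p) = p - 6 = -6 + p)
(-32*6)*Y(w(1)) = (-32*6)*(-6 + (-1 - ½*1)) = -192*(-6 + (-1 - ½)) = -192*(-6 - 3/2) = -192*(-15/2) = 1440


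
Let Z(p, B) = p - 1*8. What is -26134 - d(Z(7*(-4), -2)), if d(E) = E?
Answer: -26098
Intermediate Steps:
Z(p, B) = -8 + p (Z(p, B) = p - 8 = -8 + p)
-26134 - d(Z(7*(-4), -2)) = -26134 - (-8 + 7*(-4)) = -26134 - (-8 - 28) = -26134 - 1*(-36) = -26134 + 36 = -26098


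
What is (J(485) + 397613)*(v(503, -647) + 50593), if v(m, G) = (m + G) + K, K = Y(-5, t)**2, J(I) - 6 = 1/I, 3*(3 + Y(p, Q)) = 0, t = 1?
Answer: 9730583908928/485 ≈ 2.0063e+10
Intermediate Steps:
Y(p, Q) = -3 (Y(p, Q) = -3 + (1/3)*0 = -3 + 0 = -3)
J(I) = 6 + 1/I
K = 9 (K = (-3)**2 = 9)
v(m, G) = 9 + G + m (v(m, G) = (m + G) + 9 = (G + m) + 9 = 9 + G + m)
(J(485) + 397613)*(v(503, -647) + 50593) = ((6 + 1/485) + 397613)*((9 - 647 + 503) + 50593) = ((6 + 1/485) + 397613)*(-135 + 50593) = (2911/485 + 397613)*50458 = (192845216/485)*50458 = 9730583908928/485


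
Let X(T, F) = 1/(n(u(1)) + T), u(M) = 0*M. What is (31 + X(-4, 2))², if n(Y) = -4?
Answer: 61009/64 ≈ 953.27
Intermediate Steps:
u(M) = 0
X(T, F) = 1/(-4 + T)
(31 + X(-4, 2))² = (31 + 1/(-4 - 4))² = (31 + 1/(-8))² = (31 - ⅛)² = (247/8)² = 61009/64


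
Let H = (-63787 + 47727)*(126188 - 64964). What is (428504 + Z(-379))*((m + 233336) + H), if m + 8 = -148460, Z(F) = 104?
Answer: -421395629739776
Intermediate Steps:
m = -148468 (m = -8 - 148460 = -148468)
H = -983257440 (H = -16060*61224 = -983257440)
(428504 + Z(-379))*((m + 233336) + H) = (428504 + 104)*((-148468 + 233336) - 983257440) = 428608*(84868 - 983257440) = 428608*(-983172572) = -421395629739776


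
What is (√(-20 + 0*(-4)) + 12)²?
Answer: 124 + 48*I*√5 ≈ 124.0 + 107.33*I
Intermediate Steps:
(√(-20 + 0*(-4)) + 12)² = (√(-20 + 0) + 12)² = (√(-20) + 12)² = (2*I*√5 + 12)² = (12 + 2*I*√5)²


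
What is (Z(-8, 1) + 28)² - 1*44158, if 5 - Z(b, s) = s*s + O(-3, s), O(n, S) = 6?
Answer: -43482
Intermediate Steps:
Z(b, s) = -1 - s² (Z(b, s) = 5 - (s*s + 6) = 5 - (s² + 6) = 5 - (6 + s²) = 5 + (-6 - s²) = -1 - s²)
(Z(-8, 1) + 28)² - 1*44158 = ((-1 - 1*1²) + 28)² - 1*44158 = ((-1 - 1*1) + 28)² - 44158 = ((-1 - 1) + 28)² - 44158 = (-2 + 28)² - 44158 = 26² - 44158 = 676 - 44158 = -43482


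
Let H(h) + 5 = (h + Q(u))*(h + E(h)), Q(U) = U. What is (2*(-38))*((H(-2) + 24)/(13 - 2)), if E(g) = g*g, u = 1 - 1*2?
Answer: -988/11 ≈ -89.818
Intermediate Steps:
u = -1 (u = 1 - 2 = -1)
E(g) = g²
H(h) = -5 + (-1 + h)*(h + h²) (H(h) = -5 + (h - 1)*(h + h²) = -5 + (-1 + h)*(h + h²))
(2*(-38))*((H(-2) + 24)/(13 - 2)) = (2*(-38))*(((-5 + (-2)³ - 1*(-2)) + 24)/(13 - 2)) = -76*((-5 - 8 + 2) + 24)/11 = -76*(-11 + 24)/11 = -988/11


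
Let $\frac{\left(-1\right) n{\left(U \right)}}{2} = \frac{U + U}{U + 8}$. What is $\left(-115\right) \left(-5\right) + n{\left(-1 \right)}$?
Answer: $\frac{4029}{7} \approx 575.57$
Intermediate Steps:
$n{\left(U \right)} = - \frac{4 U}{8 + U}$ ($n{\left(U \right)} = - 2 \frac{U + U}{U + 8} = - 2 \frac{2 U}{8 + U} = - \frac{4 U}{8 + U}$)
$\left(-115\right) \left(-5\right) + n{\left(-1 \right)} = \left(-115\right) \left(-5\right) - - \frac{4}{8 - 1} = 575 - - \frac{4}{7} = 575 - \left(-4\right) \frac{1}{7} = 575 + \frac{4}{7} = \frac{4029}{7}$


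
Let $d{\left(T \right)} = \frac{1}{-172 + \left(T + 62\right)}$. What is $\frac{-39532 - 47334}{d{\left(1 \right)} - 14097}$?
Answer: $\frac{364169}{59099} \approx 6.162$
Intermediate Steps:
$d{\left(T \right)} = \frac{1}{-110 + T}$ ($d{\left(T \right)} = \frac{1}{-172 + \left(62 + T\right)} = \frac{1}{-110 + T}$)
$\frac{-39532 - 47334}{d{\left(1 \right)} - 14097} = \frac{-39532 - 47334}{\frac{1}{-110 + 1} - 14097} = - \frac{86866}{\frac{1}{-109} - 14097} = - \frac{86866}{- \frac{1}{109} - 14097} = - \frac{86866}{- \frac{1536574}{109}} = \left(-86866\right) \left(- \frac{109}{1536574}\right) = \frac{364169}{59099}$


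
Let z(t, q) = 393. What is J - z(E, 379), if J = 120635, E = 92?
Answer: 120242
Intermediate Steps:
J - z(E, 379) = 120635 - 1*393 = 120635 - 393 = 120242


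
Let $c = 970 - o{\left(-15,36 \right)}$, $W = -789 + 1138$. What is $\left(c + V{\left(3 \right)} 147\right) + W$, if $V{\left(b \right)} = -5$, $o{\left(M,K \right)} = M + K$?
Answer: $563$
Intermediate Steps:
$o{\left(M,K \right)} = K + M$
$W = 349$
$c = 949$ ($c = 970 - \left(36 - 15\right) = 970 - 21 = 949$)
$\left(c + V{\left(3 \right)} 147\right) + W = \left(949 - 735\right) + 349 = 214 + 349 = 563$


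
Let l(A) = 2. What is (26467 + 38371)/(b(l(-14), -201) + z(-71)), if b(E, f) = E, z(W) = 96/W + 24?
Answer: 2301749/875 ≈ 2630.6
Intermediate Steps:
z(W) = 24 + 96/W
(26467 + 38371)/(b(l(-14), -201) + z(-71)) = (26467 + 38371)/(2 + (24 + 96/(-71))) = 64838/(2 + (24 + 96*(-1/71))) = 64838/(2 + (24 - 96/71)) = 64838/(2 + 1608/71) = 64838/(1750/71) = 64838*(71/1750) = 2301749/875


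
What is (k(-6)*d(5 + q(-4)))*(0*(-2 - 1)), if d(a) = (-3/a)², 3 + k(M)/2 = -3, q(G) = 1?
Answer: 0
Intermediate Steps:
k(M) = -12 (k(M) = -6 + 2*(-3) = -6 - 6 = -12)
d(a) = 9/a²
(k(-6)*d(5 + q(-4)))*(0*(-2 - 1)) = (-108/(5 + 1)²)*(0*(-2 - 1)) = (-108/6²)*(0*(-3)) = -108/36*0 = -12*¼*0 = -3*0 = 0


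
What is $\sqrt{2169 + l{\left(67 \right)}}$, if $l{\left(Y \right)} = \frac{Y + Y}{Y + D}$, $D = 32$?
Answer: $\frac{7 \sqrt{48235}}{33} \approx 46.587$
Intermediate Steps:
$l{\left(Y \right)} = \frac{2 Y}{32 + Y}$ ($l{\left(Y \right)} = \frac{Y + Y}{Y + 32} = \frac{2 Y}{32 + Y}$)
$\sqrt{2169 + l{\left(67 \right)}} = \sqrt{2169 + 2 \cdot 67 \frac{1}{32 + 67}} = \sqrt{2169 + 2 \cdot 67 \cdot \frac{1}{99}} = \sqrt{2169 + \frac{134}{99}} = \sqrt{\frac{214865}{99}} = \frac{7 \sqrt{48235}}{33}$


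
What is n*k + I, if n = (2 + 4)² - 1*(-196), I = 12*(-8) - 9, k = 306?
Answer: 70887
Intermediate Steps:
I = -105 (I = -96 - 9 = -105)
n = 232 (n = 6² + 196 = 36 + 196 = 232)
n*k + I = 232*306 - 105 = 70992 - 105 = 70887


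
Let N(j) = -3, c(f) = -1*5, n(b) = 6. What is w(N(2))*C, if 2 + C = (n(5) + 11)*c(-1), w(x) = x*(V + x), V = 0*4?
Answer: -783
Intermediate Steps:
c(f) = -5
V = 0
w(x) = x² (w(x) = x*(0 + x) = x*x = x²)
C = -87 (C = -2 + (6 + 11)*(-5) = -2 + 17*(-5) = -2 - 85 = -87)
w(N(2))*C = (-3)²*(-87) = 9*(-87) = -783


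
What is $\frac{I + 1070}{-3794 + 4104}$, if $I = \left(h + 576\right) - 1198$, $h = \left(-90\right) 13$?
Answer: $- \frac{361}{155} \approx -2.329$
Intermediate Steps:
$h = -1170$
$I = -1792$ ($I = \left(-1170 + 576\right) - 1198 = -594 - 1198 = -1792$)
$\frac{I + 1070}{-3794 + 4104} = \frac{-1792 + 1070}{-3794 + 4104} = - \frac{722}{310} = \left(-722\right) \frac{1}{310} = - \frac{361}{155}$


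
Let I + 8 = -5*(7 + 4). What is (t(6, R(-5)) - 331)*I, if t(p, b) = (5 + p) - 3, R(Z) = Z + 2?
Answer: 20349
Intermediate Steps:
R(Z) = 2 + Z
t(p, b) = 2 + p
I = -63 (I = -8 - 5*(7 + 4) = -8 - 5*11 = -8 - 55 = -63)
(t(6, R(-5)) - 331)*I = ((2 + 6) - 331)*(-63) = (8 - 331)*(-63) = -323*(-63) = 20349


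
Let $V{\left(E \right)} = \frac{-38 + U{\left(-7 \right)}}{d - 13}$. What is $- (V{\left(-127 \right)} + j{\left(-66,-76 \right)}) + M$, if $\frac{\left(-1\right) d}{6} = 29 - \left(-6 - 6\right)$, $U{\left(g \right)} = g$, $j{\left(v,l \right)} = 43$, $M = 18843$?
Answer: $\frac{4869155}{259} \approx 18800.0$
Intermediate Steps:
$d = -246$ ($d = - 6 \left(29 - \left(-6 - 6\right)\right) = - 6 \left(29 - -12\right) = - 6 \left(29 + 12\right) = \left(-6\right) 41 = -246$)
$V{\left(E \right)} = \frac{45}{259}$ ($V{\left(E \right)} = \frac{-38 - 7}{-246 - 13} = - \frac{45}{-259} = \left(-45\right) \left(- \frac{1}{259}\right) = \frac{45}{259}$)
$- (V{\left(-127 \right)} + j{\left(-66,-76 \right)}) + M = - (\frac{45}{259} + 43) + 18843 = \left(-1\right) \frac{11182}{259} + 18843 = - \frac{11182}{259} + 18843 = \frac{4869155}{259}$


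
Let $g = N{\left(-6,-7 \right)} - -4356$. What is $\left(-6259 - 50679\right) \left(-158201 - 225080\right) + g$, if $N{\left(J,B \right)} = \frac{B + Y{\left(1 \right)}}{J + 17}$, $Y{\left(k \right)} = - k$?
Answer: $\frac{240055837266}{11} \approx 2.1823 \cdot 10^{10}$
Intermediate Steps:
$N{\left(J,B \right)} = \frac{-1 + B}{17 + J}$ ($N{\left(J,B \right)} = \frac{B - 1}{J + 17} = \frac{B - 1}{17 + J} = \frac{-1 + B}{17 + J}$)
$g = \frac{47908}{11}$ ($g = \frac{-1 - 7}{17 - 6} - -4356 = \frac{1}{11} \left(-8\right) + 4356 = - \frac{8}{11} + 4356 = \frac{47908}{11} \approx 4355.3$)
$\left(-6259 - 50679\right) \left(-158201 - 225080\right) + g = \left(-6259 - 50679\right) \left(-158201 - 225080\right) + \frac{47908}{11} = \left(-56938\right) \left(-383281\right) + \frac{47908}{11} = 21823253578 + \frac{47908}{11} = \frac{240055837266}{11}$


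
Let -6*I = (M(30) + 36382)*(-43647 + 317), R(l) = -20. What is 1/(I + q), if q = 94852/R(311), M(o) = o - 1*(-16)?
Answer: 15/3945991961 ≈ 3.8013e-9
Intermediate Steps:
M(o) = 16 + o (M(o) = o + 16 = 16 + o)
I = 789212620/3 (I = -((16 + 30) + 36382)*(-43647 + 317)/6 = -(46 + 36382)*(-43330)/6 = -18214*(-43330)/3 = -⅙*(-1578425240) = 789212620/3 ≈ 2.6307e+8)
q = -23713/5 (q = 94852/(-20) = 94852*(-1/20) = -23713/5 ≈ -4742.6)
1/(I + q) = 1/(789212620/3 - 23713/5) = 1/(3945991961/15) = 15/3945991961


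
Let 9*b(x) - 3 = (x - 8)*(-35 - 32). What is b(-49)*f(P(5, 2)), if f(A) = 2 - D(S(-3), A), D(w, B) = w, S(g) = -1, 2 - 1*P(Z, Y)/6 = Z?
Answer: 1274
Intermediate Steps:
P(Z, Y) = 12 - 6*Z
f(A) = 3 (f(A) = 2 - 1*(-1) = 2 + 1 = 3)
b(x) = 539/9 - 67*x/9 (b(x) = ⅓ + ((x - 8)*(-35 - 32))/9 = ⅓ + ((-8 + x)*(-67))/9 = ⅓ + (536 - 67*x)/9 = ⅓ + (536/9 - 67*x/9) = 539/9 - 67*x/9)
b(-49)*f(P(5, 2)) = (539/9 - 67/9*(-49))*3 = (539/9 + 3283/9)*3 = (1274/3)*3 = 1274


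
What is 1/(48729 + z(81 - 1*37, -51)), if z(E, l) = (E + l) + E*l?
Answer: 1/46478 ≈ 2.1516e-5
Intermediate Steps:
z(E, l) = E + l + E*l
1/(48729 + z(81 - 1*37, -51)) = 1/(48729 + ((81 - 1*37) - 51 + (81 - 1*37)*(-51))) = 1/(48729 + ((81 - 37) - 51 + (81 - 37)*(-51))) = 1/(48729 + (44 - 51 + 44*(-51))) = 1/(48729 + (44 - 51 - 2244)) = 1/(48729 - 2251) = 1/46478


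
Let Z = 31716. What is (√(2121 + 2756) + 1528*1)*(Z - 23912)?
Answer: 11924512 + 7804*√4877 ≈ 1.2470e+7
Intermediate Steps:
(√(2121 + 2756) + 1528*1)*(Z - 23912) = (√(2121 + 2756) + 1528*1)*(31716 - 23912) = (√4877 + 1528)*7804 = (1528 + √4877)*7804 = 11924512 + 7804*√4877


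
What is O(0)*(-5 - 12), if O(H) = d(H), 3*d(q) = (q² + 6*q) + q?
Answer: 0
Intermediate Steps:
d(q) = q²/3 + 7*q/3 (d(q) = ((q² + 6*q) + q)/3 = (q² + 7*q)/3 = q²/3 + 7*q/3)
O(H) = H*(7 + H)/3
O(0)*(-5 - 12) = ((⅓)*0*(7 + 0))*(-5 - 12) = ((⅓)*0*7)*(-17) = 0*(-17) = 0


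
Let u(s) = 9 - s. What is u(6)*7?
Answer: 21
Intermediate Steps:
u(6)*7 = (9 - 1*6)*7 = (9 - 6)*7 = 3*7 = 21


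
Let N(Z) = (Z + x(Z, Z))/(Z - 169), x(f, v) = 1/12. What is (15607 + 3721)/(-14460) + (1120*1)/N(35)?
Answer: -6512504672/1521915 ≈ -4279.1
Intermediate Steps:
x(f, v) = 1/12
N(Z) = (1/12 + Z)/(-169 + Z) (N(Z) = (Z + 1/12)/(Z - 169) = (1/12 + Z)/(-169 + Z))
(15607 + 3721)/(-14460) + (1120*1)/N(35) = (15607 + 3721)/(-14460) + (1120*1)/(((1/12 + 35)/(-169 + 35))) = 19328*(-1/14460) + 1120/(((421/12)/(-134))) = -4832/3615 + 1120/((-1/134*421/12)) = -4832/3615 + 1120/(-421/1608) = -4832/3615 + 1120*(-1608/421) = -4832/3615 - 1800960/421 = -6512504672/1521915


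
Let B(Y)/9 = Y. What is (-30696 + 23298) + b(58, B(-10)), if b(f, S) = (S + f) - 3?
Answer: -7433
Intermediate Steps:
B(Y) = 9*Y
b(f, S) = -3 + S + f
(-30696 + 23298) + b(58, B(-10)) = (-30696 + 23298) + (-3 + 9*(-10) + 58) = -7398 + (-3 - 90 + 58) = -7398 - 35 = -7433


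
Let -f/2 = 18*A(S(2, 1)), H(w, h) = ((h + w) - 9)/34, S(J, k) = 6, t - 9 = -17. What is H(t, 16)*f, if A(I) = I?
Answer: 108/17 ≈ 6.3529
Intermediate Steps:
t = -8 (t = 9 - 17 = -8)
H(w, h) = -9/34 + h/34 + w/34 (H(w, h) = (-9 + h + w)*(1/34) = -9/34 + h/34 + w/34)
f = -216 (f = -36*6 = -2*108 = -216)
H(t, 16)*f = (-9/34 + (1/34)*16 + (1/34)*(-8))*(-216) = (-9/34 + 8/17 - 4/17)*(-216) = -1/34*(-216) = 108/17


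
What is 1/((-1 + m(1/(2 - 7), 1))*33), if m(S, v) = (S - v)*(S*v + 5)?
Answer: -25/5577 ≈ -0.0044827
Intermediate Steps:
m(S, v) = (5 + S*v)*(S - v) (m(S, v) = (S - v)*(5 + S*v) = (5 + S*v)*(S - v))
1/((-1 + m(1/(2 - 7), 1))*33) = 1/((-1 + (-5*1 + 5/(2 - 7) + 1*(1/(2 - 7))² - 1*1²/(2 - 7)))*33) = 1/((-1 + (-5 + 5/(-5) + 1*(1/(-5))² - 1*1/(-5)))*33) = 1/((-1 + (-5 + 5*(-⅕) + 1*(-⅕)² - 1*(-⅕)*1))*33) = 1/((-1 + (-5 - 1 + 1*(1/25) + ⅕))*33) = 1/((-1 + (-5 - 1 + 1/25 + ⅕))*33) = 1/((-1 - 144/25)*33) = 1/(-169/25*33) = 1/(-5577/25) = -25/5577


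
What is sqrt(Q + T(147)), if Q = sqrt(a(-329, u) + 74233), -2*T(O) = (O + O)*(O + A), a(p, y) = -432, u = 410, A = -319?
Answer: sqrt(25284 + sqrt(73801)) ≈ 159.86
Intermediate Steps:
T(O) = -O*(-319 + O) (T(O) = -(O + O)*(O - 319)/2 = -2*O*(-319 + O)/2 = -O*(-319 + O))
Q = sqrt(73801) (Q = sqrt(-432 + 74233) = sqrt(73801) ≈ 271.66)
sqrt(Q + T(147)) = sqrt(sqrt(73801) + 147*(319 - 1*147)) = sqrt(sqrt(73801) + 147*(319 - 147)) = sqrt(sqrt(73801) + 147*172) = sqrt(sqrt(73801) + 25284) = sqrt(25284 + sqrt(73801))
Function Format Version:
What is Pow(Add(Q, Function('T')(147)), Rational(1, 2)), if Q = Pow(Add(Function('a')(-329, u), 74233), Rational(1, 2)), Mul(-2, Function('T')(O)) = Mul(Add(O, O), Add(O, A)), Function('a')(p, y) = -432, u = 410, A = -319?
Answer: Pow(Add(25284, Pow(73801, Rational(1, 2))), Rational(1, 2)) ≈ 159.86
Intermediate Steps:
Function('T')(O) = Mul(-1, O, Add(-319, O)) (Function('T')(O) = Mul(Rational(-1, 2), Mul(Add(O, O), Add(O, -319))) = Mul(Rational(-1, 2), Mul(Mul(2, O), Add(-319, O))) = Mul(Rational(-1, 2), Mul(2, O, Add(-319, O))) = Mul(-1, O, Add(-319, O)))
Q = Pow(73801, Rational(1, 2)) (Q = Pow(Add(-432, 74233), Rational(1, 2)) = Pow(73801, Rational(1, 2)) ≈ 271.66)
Pow(Add(Q, Function('T')(147)), Rational(1, 2)) = Pow(Add(Pow(73801, Rational(1, 2)), Mul(147, Add(319, Mul(-1, 147)))), Rational(1, 2)) = Pow(Add(Pow(73801, Rational(1, 2)), Mul(147, Add(319, -147))), Rational(1, 2)) = Pow(Add(Pow(73801, Rational(1, 2)), Mul(147, 172)), Rational(1, 2)) = Pow(Add(Pow(73801, Rational(1, 2)), 25284), Rational(1, 2)) = Pow(Add(25284, Pow(73801, Rational(1, 2))), Rational(1, 2))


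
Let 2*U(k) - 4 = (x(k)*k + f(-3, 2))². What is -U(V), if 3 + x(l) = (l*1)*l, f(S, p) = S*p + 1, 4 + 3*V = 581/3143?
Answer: -118870615256565653/16387324048569602 ≈ -7.2538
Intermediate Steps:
V = -571/449 (V = -4/3 + (581/3143)/3 = -4/3 + (581*(1/3143))/3 = -4/3 + (⅓)*(83/449) = -4/3 + 83/1347 = -571/449 ≈ -1.2717)
f(S, p) = 1 + S*p
x(l) = -3 + l² (x(l) = -3 + (l*1)*l = -3 + l*l = -3 + l²)
U(k) = 2 + (-5 + k*(-3 + k²))²/2 (U(k) = 2 + ((-3 + k²)*k + (1 - 3*2))²/2 = 2 + (k*(-3 + k²) + (1 - 6))²/2 = 2 + (k*(-3 + k²) - 5)²/2 = 2 + (-5 + k*(-3 + k²))²/2)
-U(V) = -(2 + (-5 - 571*(-3 + (-571/449)²)/449)²/2) = -(2 + (-5 - 571*(-3 + 326041/201601)/449)²/2) = -(2 + (-5 - 571/449*(-278762/201601))²/2) = -(2 + (-5 + 159173102/90518849)²/2) = -(2 + (-293421143/90518849)²/2) = -(2 + (½)*(86095967159426449/8193662024284801)) = -(2 + 86095967159426449/16387324048569602) = -1*118870615256565653/16387324048569602 = -118870615256565653/16387324048569602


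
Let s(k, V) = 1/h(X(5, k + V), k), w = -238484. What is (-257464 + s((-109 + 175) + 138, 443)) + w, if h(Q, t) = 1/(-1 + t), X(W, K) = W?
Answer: -495745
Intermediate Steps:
s(k, V) = -1 + k (s(k, V) = 1/(1/(-1 + k)) = -1 + k)
(-257464 + s((-109 + 175) + 138, 443)) + w = (-257464 + (-1 + ((-109 + 175) + 138))) - 238484 = (-257464 + (-1 + (66 + 138))) - 238484 = (-257464 + (-1 + 204)) - 238484 = (-257464 + 203) - 238484 = -257261 - 238484 = -495745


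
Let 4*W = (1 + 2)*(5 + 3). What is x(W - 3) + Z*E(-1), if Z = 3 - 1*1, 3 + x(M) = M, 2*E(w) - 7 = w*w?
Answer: 8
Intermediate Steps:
W = 6 (W = ((1 + 2)*(5 + 3))/4 = (3*8)/4 = (¼)*24 = 6)
E(w) = 7/2 + w²/2 (E(w) = 7/2 + (w*w)/2 = 7/2 + w²/2)
x(M) = -3 + M
Z = 2 (Z = 3 - 1 = 2)
x(W - 3) + Z*E(-1) = (-3 + (6 - 3)) + 2*(7/2 + (½)*(-1)²) = (-3 + 3) + 2*(7/2 + (½)*1) = 0 + 2*(7/2 + ½) = 0 + 2*4 = 0 + 8 = 8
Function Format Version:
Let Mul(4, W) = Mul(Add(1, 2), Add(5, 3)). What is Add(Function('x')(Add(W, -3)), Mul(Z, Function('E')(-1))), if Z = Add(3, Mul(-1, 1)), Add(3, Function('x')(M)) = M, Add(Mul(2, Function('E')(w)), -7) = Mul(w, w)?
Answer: 8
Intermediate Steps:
W = 6 (W = Mul(Rational(1, 4), Mul(Add(1, 2), Add(5, 3))) = Mul(Rational(1, 4), Mul(3, 8)) = Mul(Rational(1, 4), 24) = 6)
Function('E')(w) = Add(Rational(7, 2), Mul(Rational(1, 2), Pow(w, 2))) (Function('E')(w) = Add(Rational(7, 2), Mul(Rational(1, 2), Mul(w, w))) = Add(Rational(7, 2), Mul(Rational(1, 2), Pow(w, 2))))
Function('x')(M) = Add(-3, M)
Z = 2 (Z = Add(3, -1) = 2)
Add(Function('x')(Add(W, -3)), Mul(Z, Function('E')(-1))) = Add(Add(-3, Add(6, -3)), Mul(2, Add(Rational(7, 2), Mul(Rational(1, 2), Pow(-1, 2))))) = Add(Add(-3, 3), Mul(2, Add(Rational(7, 2), Mul(Rational(1, 2), 1)))) = Add(0, Mul(2, Add(Rational(7, 2), Rational(1, 2)))) = Add(0, Mul(2, 4)) = Add(0, 8) = 8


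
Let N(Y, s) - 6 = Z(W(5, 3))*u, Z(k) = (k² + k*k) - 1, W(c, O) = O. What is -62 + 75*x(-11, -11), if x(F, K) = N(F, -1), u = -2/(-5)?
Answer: 898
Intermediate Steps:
u = ⅖ (u = -2*(-⅕) = ⅖ ≈ 0.40000)
Z(k) = -1 + 2*k² (Z(k) = (k² + k²) - 1 = 2*k² - 1 = -1 + 2*k²)
N(Y, s) = 64/5 (N(Y, s) = 6 + (-1 + 2*3²)*(⅖) = 6 + (-1 + 2*9)*(⅖) = 6 + (-1 + 18)*(⅖) = 6 + 17*(⅖) = 6 + 34/5 = 64/5)
x(F, K) = 64/5
-62 + 75*x(-11, -11) = -62 + 75*(64/5) = -62 + 960 = 898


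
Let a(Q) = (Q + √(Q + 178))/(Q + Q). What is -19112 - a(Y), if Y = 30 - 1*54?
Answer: -38225/2 + √154/48 ≈ -19112.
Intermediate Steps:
Y = -24 (Y = 30 - 54 = -24)
a(Q) = (Q + √(178 + Q))/(2*Q) (a(Q) = (Q + √(178 + Q))/((2*Q)) = (Q + √(178 + Q))*(1/(2*Q)) = (Q + √(178 + Q))/(2*Q))
-19112 - a(Y) = -19112 - (-24 + √(178 - 24))/(2*(-24)) = -19112 - (-1)*(-24 + √154)/(2*24) = -19112 - (½ - √154/48) = -19112 + (-½ + √154/48) = -38225/2 + √154/48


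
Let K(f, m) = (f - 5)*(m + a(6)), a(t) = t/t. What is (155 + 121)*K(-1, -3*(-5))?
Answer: -26496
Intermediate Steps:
a(t) = 1
K(f, m) = (1 + m)*(-5 + f) (K(f, m) = (f - 5)*(m + 1) = (-5 + f)*(1 + m) = (1 + m)*(-5 + f))
(155 + 121)*K(-1, -3*(-5)) = (155 + 121)*(-5 - 1 - (-15)*(-5) - (-3)*(-5)) = 276*(-5 - 1 - 5*15 - 1*15) = 276*(-5 - 1 - 75 - 15) = 276*(-96) = -26496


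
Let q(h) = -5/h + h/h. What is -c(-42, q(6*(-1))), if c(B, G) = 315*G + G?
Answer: -1738/3 ≈ -579.33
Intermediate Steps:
q(h) = 1 - 5/h (q(h) = -5/h + 1 = 1 - 5/h)
c(B, G) = 316*G
-c(-42, q(6*(-1))) = -316*(-5 + 6*(-1))/((6*(-1))) = -316*(-5 - 6)/(-6) = -316*(-1/6*(-11)) = -316*11/6 = -1*1738/3 = -1738/3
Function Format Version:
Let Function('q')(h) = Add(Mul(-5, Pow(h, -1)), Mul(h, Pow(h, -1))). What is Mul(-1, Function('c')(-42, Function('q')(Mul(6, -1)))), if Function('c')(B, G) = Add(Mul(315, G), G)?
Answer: Rational(-1738, 3) ≈ -579.33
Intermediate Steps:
Function('q')(h) = Add(1, Mul(-5, Pow(h, -1))) (Function('q')(h) = Add(Mul(-5, Pow(h, -1)), 1) = Add(1, Mul(-5, Pow(h, -1))))
Function('c')(B, G) = Mul(316, G)
Mul(-1, Function('c')(-42, Function('q')(Mul(6, -1)))) = Mul(-1, Mul(316, Mul(Pow(Mul(6, -1), -1), Add(-5, Mul(6, -1))))) = Mul(-1, Mul(316, Mul(Pow(-6, -1), Add(-5, -6)))) = Mul(-1, Mul(316, Mul(Rational(-1, 6), -11))) = Mul(-1, Mul(316, Rational(11, 6))) = Mul(-1, Rational(1738, 3)) = Rational(-1738, 3)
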